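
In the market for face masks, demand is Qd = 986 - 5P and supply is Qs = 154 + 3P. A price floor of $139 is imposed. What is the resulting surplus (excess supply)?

Surplus = 280

Equilibrium price would be P* = 104, so the floor at 139 binds.
At P = 139: Qd = 291, Qs = 571.
Surplus = 571 − 291 = 280.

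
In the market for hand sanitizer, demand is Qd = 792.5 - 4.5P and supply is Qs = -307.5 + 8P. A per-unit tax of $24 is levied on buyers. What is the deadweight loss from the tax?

Pre-tax equilibrium: P* = 88, Q* = 396.5.
Tax on buyers shifts demand to Qd = 792.5 − 4.5(P + 24) = 684.5 - 4.5P.
684.5 - 4.5P = -307.5 + 8P gives seller price Ps = 79.36; buyers pay Pb = 79.36 + 24 = 103.36.
New quantity: Q = 792.5 − 4.5(103.36) = 327.38.
DWL = ½ × 24 × (396.5 − 327.38) = 829.44.

Deadweight loss = 829.44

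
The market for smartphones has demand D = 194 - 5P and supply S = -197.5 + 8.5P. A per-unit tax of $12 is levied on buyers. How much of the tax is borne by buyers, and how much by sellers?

Pre-tax equilibrium: P* = 29, Q* = 49.
Tax on buyers shifts demand to D = 194 − 5(P + 12) = 134 - 5P.
134 - 5P = -197.5 + 8.5P gives seller price Ps = 221/9; buyers pay Pb = 221/9 + 12 = 329/9.
New quantity: Q = 194 − 5(329/9) = 101/9.
Buyer burden = 329/9 − 29 = 68/9; seller burden = 29 − 221/9 = 40/9.

Buyers bear 68/9, sellers bear 40/9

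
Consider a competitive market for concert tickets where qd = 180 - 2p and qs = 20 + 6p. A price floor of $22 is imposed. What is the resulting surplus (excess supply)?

Equilibrium price would be p* = 20, so the floor at 22 binds.
At p = 22: qd = 136, qs = 152.
Surplus = 152 − 136 = 16.

Surplus = 16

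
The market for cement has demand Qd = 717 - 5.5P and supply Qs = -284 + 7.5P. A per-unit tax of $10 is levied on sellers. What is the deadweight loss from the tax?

Deadweight loss = 4125/26

Pre-tax equilibrium: P* = 77, Q* = 293.5.
Tax on sellers shifts supply to Qs = -284 + 7.5(P − 10) = -359 + 7.5P.
717 - 5.5P = -359 + 7.5P gives buyer price Pb = 1076/13; sellers receive Ps = 1076/13 − 10 = 946/13.
New quantity: Q = 717 − 5.5(1076/13) = 3403/13.
DWL = ½ × 10 × (293.5 − 3403/13) = 4125/26.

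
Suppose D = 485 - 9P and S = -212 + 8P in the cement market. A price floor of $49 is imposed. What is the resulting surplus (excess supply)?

Equilibrium price would be P* = 41, so the floor at 49 binds.
At P = 49: D = 44, S = 180.
Surplus = 180 − 44 = 136.

Surplus = 136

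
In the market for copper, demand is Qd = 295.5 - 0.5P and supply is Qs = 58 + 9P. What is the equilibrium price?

P* = 25

Set Qd = Qs: 295.5 - 0.5P = 58 + 9P.
237.5 = 9.5P, so P* = 25.
Q* = 295.5 − 0.5(25) = 283.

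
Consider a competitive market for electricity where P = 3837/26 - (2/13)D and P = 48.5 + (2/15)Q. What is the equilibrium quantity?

Set the two price expressions equal: 3837/26 - (2/13)Q = 48.5 + (2/15)Q.
1288/13 = (56/195)Q, so Q* = 345.
P* = 3837/26 − (2/13)(345) = 94.5.

Q* = 345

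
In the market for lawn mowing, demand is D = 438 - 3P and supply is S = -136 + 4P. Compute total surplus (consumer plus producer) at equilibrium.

Equilibrium: 438 - 3P = -136 + 4P gives P* = 82, Q* = 192.
Demand choke price: P = 146; supply starts at P = 34.
CS = ½(146 − 82)(192) = 6144; PS = ½(82 − 34)(192) = 4608.

Total surplus = 10752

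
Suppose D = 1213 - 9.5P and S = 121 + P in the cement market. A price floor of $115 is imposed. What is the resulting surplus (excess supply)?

Equilibrium price would be P* = 104, so the floor at 115 binds.
At P = 115: D = 120.5, S = 236.
Surplus = 236 − 120.5 = 115.5.

Surplus = 115.5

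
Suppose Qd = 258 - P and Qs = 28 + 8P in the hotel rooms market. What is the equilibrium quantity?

Set Qd = Qs: 258 - P = 28 + 8P.
230 = 9P, so P* = 230/9.
Q* = 258 − 1(230/9) = 2092/9.

Q* = 2092/9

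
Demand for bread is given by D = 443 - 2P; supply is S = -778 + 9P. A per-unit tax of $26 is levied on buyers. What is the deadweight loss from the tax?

Deadweight loss = 6084/11

Pre-tax equilibrium: P* = 111, Q* = 221.
Tax on buyers shifts demand to D = 443 − 2(P + 26) = 391 - 2P.
391 - 2P = -778 + 9P gives seller price Ps = 1169/11; buyers pay Pb = 1169/11 + 26 = 1455/11.
New quantity: Q = 443 − 2(1455/11) = 1963/11.
DWL = ½ × 26 × (221 − 1963/11) = 6084/11.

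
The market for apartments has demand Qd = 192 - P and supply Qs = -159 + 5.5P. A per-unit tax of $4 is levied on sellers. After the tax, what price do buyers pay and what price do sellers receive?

Pre-tax equilibrium: P* = 54, Q* = 138.
Tax on sellers shifts supply to Qs = -159 + 5.5(P − 4) = -181 + 5.5P.
192 - P = -181 + 5.5P gives buyer price Pb = 746/13; sellers receive Ps = 746/13 − 4 = 694/13.
New quantity: Q = 192 − 1(746/13) = 1750/13.

Buyers pay 746/13, sellers receive 694/13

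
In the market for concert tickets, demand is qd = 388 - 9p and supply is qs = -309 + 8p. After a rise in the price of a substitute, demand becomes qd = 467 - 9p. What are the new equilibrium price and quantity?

Original equilibrium: p* = 41, q* = 19.
New equilibrium: 467 - 9p = -309 + 8p, so 776 = 17p and p' = 776/17; q' = 467 − 9(776/17) = 955/17.

p' = 776/17, q' = 955/17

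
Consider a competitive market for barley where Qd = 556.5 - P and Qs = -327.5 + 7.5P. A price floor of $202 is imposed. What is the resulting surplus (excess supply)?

Surplus = 833

Equilibrium price would be P* = 104, so the floor at 202 binds.
At P = 202: Qd = 354.5, Qs = 1187.5.
Surplus = 1187.5 − 354.5 = 833.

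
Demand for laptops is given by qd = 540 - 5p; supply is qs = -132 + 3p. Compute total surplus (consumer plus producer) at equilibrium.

Equilibrium: 540 - 5p = -132 + 3p gives p* = 84, q* = 120.
Demand choke price: p = 108; supply starts at p = 44.
CS = ½(108 − 84)(120) = 1440; PS = ½(84 − 44)(120) = 2400.

Total surplus = 3840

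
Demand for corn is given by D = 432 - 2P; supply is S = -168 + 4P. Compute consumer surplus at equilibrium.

Consumer surplus = 13456

Equilibrium: 432 - 2P = -168 + 4P gives P* = 100, Q* = 232.
Demand choke price (D = 0): P = 216.
CS = ½(216 − 100)(232) = 13456.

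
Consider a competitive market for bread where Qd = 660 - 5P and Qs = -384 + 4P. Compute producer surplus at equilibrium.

Equilibrium: 660 - 5P = -384 + 4P gives P* = 116, Q* = 80.
Supply starts at P = 96 (where Qs = 0).
PS = ½(116 − 96)(80) = 800.

Producer surplus = 800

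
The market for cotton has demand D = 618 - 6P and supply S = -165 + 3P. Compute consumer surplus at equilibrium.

Equilibrium: 618 - 6P = -165 + 3P gives P* = 87, Q* = 96.
Demand choke price (D = 0): P = 103.
CS = ½(103 − 87)(96) = 768.

Consumer surplus = 768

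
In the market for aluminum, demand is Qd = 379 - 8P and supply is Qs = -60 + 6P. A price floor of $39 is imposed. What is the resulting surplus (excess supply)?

Equilibrium price would be P* = 439/14, so the floor at 39 binds.
At P = 39: Qd = 67, Qs = 174.
Surplus = 174 − 67 = 107.

Surplus = 107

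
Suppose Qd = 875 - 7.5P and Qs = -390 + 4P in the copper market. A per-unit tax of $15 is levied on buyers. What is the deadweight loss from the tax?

Deadweight loss = 6750/23

Pre-tax equilibrium: P* = 110, Q* = 50.
Tax on buyers shifts demand to Qd = 875 − 7.5(P + 15) = 762.5 - 7.5P.
762.5 - 7.5P = -390 + 4P gives seller price Ps = 2305/23; buyers pay Pb = 2305/23 + 15 = 2650/23.
New quantity: Q = 875 − 7.5(2650/23) = 250/23.
DWL = ½ × 15 × (50 − 250/23) = 6750/23.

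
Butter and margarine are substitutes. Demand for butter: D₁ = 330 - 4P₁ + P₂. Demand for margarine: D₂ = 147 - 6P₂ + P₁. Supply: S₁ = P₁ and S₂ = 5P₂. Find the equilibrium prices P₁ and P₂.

Market 1: 330 - 4P₁ + P₂ = P₁ → 5P₁ - P₂ = 330.
Market 2: 11P₂ - P₁ = 147.
Eliminating P₂: 11×(1) + 1×(2) gives 54P₁ = 3777, so P₁ = 1259/18.
Back-substitute into (2): P₂ = (147 + 1×1259/18) / 11 = 355/18.

P₁ = 1259/18, P₂ = 355/18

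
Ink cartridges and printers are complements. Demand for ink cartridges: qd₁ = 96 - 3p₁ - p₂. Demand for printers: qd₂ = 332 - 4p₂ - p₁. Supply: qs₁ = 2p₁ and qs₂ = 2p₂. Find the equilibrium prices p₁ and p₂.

Market 1: 96 - 3p₁ - p₂ = 2p₁ → 5p₁ + p₂ = 96.
Market 2: 6p₂ + p₁ = 332.
Eliminating p₂: 6×(1) − 1×(2) gives 29p₁ = 244, so p₁ = 244/29.
Back-substitute into (2): p₂ = (332 − 1×244/29) / 6 = 1564/29.

p₁ = 244/29, p₂ = 1564/29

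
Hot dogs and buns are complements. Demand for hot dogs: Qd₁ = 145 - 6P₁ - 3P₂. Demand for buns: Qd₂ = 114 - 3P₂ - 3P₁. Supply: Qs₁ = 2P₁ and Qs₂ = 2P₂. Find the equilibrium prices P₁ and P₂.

P₁ = 383/31, P₂ = 477/31

Market 1: 145 - 6P₁ - 3P₂ = 2P₁ → 8P₁ + 3P₂ = 145.
Market 2: 5P₂ + 3P₁ = 114.
Eliminating P₂: 5×(1) − 3×(2) gives 31P₁ = 383, so P₁ = 383/31.
Back-substitute into (2): P₂ = (114 − 3×383/31) / 5 = 477/31.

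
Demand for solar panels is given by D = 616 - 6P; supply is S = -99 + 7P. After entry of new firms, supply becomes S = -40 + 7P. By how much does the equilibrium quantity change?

Original equilibrium: P* = 55, Q* = 286.
New equilibrium: 616 - 6P = -40 + 7P, so 656 = 13P and P' = 656/13; Q' = 616 − 6(656/13) = 4072/13.
Change in quantity: 4072/13 − 286 = 354/13.

ΔQ = 354/13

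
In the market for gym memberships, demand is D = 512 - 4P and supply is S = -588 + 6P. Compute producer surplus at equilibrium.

Equilibrium: 512 - 4P = -588 + 6P gives P* = 110, Q* = 72.
Supply starts at P = 98 (where S = 0).
PS = ½(110 − 98)(72) = 432.

Producer surplus = 432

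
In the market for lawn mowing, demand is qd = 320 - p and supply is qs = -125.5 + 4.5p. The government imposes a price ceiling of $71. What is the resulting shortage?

Shortage = 55

Equilibrium price would be p* = 81, so the ceiling at 71 binds.
At p = 71: qd = 320 − 1(71) = 249, qs = -125.5 + 4.5(71) = 194.
Shortage = 249 − 194 = 55.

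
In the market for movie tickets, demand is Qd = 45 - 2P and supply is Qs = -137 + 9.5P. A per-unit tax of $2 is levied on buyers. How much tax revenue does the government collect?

Tax revenue = 462/23

Pre-tax equilibrium: P* = 364/23, Q* = 307/23.
Tax on buyers shifts demand to Qd = 45 − 2(P + 2) = 41 - 2P.
41 - 2P = -137 + 9.5P gives seller price Ps = 356/23; buyers pay Pb = 356/23 + 2 = 402/23.
New quantity: Q = 45 − 2(402/23) = 231/23.
Revenue = 2 × 231/23 = 462/23.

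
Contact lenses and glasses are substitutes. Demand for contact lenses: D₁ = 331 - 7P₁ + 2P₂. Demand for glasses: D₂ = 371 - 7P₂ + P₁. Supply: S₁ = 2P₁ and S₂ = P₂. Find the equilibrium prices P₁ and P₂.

P₁ = 339/7, P₂ = 367/7

Market 1: 331 - 7P₁ + 2P₂ = 2P₁ → 9P₁ - 2P₂ = 331.
Market 2: 8P₂ - P₁ = 371.
Eliminating P₂: 8×(1) + 2×(2) gives 70P₁ = 3390, so P₁ = 339/7.
Back-substitute into (2): P₂ = (371 + 1×339/7) / 8 = 367/7.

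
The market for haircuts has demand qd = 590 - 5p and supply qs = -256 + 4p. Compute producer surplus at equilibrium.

Equilibrium: 590 - 5p = -256 + 4p gives p* = 94, q* = 120.
Supply starts at p = 64 (where qs = 0).
PS = ½(94 − 64)(120) = 1800.

Producer surplus = 1800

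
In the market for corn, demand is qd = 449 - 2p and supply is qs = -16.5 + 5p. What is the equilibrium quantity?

Set qd = qs: 449 - 2p = -16.5 + 5p.
465.5 = 7p, so p* = 66.5.
q* = 449 − 2(66.5) = 316.

q* = 316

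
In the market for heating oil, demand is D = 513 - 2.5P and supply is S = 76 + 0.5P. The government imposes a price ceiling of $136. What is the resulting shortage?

Shortage = 29

Equilibrium price would be P* = 437/3, so the ceiling at 136 binds.
At P = 136: D = 513 − 2.5(136) = 173, S = 76 + 0.5(136) = 144.
Shortage = 173 − 144 = 29.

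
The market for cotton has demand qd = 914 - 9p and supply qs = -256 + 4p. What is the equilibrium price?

p* = 90

Set qd = qs: 914 - 9p = -256 + 4p.
1170 = 13p, so p* = 90.
q* = 914 − 9(90) = 104.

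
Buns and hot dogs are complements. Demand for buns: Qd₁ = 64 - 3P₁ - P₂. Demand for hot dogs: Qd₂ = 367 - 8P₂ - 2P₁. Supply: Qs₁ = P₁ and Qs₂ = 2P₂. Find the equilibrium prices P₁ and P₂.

P₁ = 273/38, P₂ = 670/19

Market 1: 64 - 3P₁ - P₂ = P₁ → 4P₁ + P₂ = 64.
Market 2: 10P₂ + 2P₁ = 367.
Eliminating P₂: 10×(1) − 1×(2) gives 38P₁ = 273, so P₁ = 273/38.
Back-substitute into (2): P₂ = (367 − 2×273/38) / 10 = 670/19.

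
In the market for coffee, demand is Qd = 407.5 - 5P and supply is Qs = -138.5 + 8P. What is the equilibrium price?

Set Qd = Qs: 407.5 - 5P = -138.5 + 8P.
546 = 13P, so P* = 42.
Q* = 407.5 − 5(42) = 197.5.

P* = 42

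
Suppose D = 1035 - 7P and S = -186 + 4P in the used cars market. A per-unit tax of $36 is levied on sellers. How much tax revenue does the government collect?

Pre-tax equilibrium: P* = 111, Q* = 258.
Tax on sellers shifts supply to S = -186 + 4(P − 36) = -330 + 4P.
1035 - 7P = -330 + 4P gives buyer price Pb = 1365/11; sellers receive Ps = 1365/11 − 36 = 969/11.
New quantity: Q = 1035 − 7(1365/11) = 1830/11.
Revenue = 36 × 1830/11 = 65880/11.

Tax revenue = 65880/11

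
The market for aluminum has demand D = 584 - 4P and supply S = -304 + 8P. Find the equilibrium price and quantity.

Set D = S: 584 - 4P = -304 + 8P.
888 = 12P, so P* = 74.
Q* = 584 − 4(74) = 288.

P* = 74, Q* = 288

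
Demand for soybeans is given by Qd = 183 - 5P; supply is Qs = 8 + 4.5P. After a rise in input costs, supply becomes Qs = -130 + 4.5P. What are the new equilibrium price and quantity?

P' = 626/19, Q' = 347/19

Original equilibrium: P* = 350/19, Q* = 1727/19.
New equilibrium: 183 - 5P = -130 + 4.5P, so 313 = 9.5P and P' = 626/19; Q' = 183 − 5(626/19) = 347/19.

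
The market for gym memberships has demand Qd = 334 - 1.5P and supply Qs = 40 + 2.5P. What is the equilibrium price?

P* = 73.5

Set Qd = Qs: 334 - 1.5P = 40 + 2.5P.
294 = 4P, so P* = 73.5.
Q* = 334 − 1.5(73.5) = 223.75.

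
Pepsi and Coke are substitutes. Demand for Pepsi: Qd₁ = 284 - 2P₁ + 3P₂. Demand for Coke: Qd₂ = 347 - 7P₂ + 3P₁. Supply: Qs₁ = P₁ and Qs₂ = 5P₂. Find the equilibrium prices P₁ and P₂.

Market 1: 284 - 2P₁ + 3P₂ = P₁ → 3P₁ - 3P₂ = 284.
Market 2: 12P₂ - 3P₁ = 347.
Eliminating P₂: 12×(1) + 3×(2) gives 27P₁ = 4449, so P₁ = 1483/9.
Back-substitute into (2): P₂ = (347 + 3×1483/9) / 12 = 631/9.

P₁ = 1483/9, P₂ = 631/9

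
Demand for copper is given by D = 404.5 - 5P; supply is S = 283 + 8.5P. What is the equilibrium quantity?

Q* = 359.5

Set D = S: 404.5 - 5P = 283 + 8.5P.
121.5 = 13.5P, so P* = 9.
Q* = 404.5 − 5(9) = 359.5.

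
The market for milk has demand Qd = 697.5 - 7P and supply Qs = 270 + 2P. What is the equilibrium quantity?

Q* = 365

Set Qd = Qs: 697.5 - 7P = 270 + 2P.
427.5 = 9P, so P* = 47.5.
Q* = 697.5 − 7(47.5) = 365.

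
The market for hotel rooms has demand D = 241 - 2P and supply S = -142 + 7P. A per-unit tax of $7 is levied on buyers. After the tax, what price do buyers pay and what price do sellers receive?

Pre-tax equilibrium: P* = 383/9, Q* = 1403/9.
Tax on buyers shifts demand to D = 241 − 2(P + 7) = 227 - 2P.
227 - 2P = -142 + 7P gives seller price Ps = 41; buyers pay Pb = 41 + 7 = 48.
New quantity: Q = 241 − 2(48) = 145.

Buyers pay $48, sellers receive $41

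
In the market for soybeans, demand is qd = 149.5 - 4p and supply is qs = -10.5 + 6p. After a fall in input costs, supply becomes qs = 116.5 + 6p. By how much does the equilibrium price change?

Original equilibrium: p* = 16, q* = 85.5.
New equilibrium: 149.5 - 4p = 116.5 + 6p, so 33 = 10p and p' = 3.3; q' = 149.5 − 4(3.3) = 136.3.
Change in price: 3.3 − 16 = -12.7.

Δp = -12.7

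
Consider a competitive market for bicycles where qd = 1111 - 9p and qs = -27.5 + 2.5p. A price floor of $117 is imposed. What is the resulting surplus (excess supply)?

Equilibrium price would be p* = 99, so the floor at 117 binds.
At p = 117: qd = 58, qs = 265.
Surplus = 265 − 58 = 207.

Surplus = 207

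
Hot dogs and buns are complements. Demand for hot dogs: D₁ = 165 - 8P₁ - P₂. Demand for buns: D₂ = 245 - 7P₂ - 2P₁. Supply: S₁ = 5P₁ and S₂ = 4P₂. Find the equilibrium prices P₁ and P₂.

Market 1: 165 - 8P₁ - P₂ = 5P₁ → 13P₁ + P₂ = 165.
Market 2: 11P₂ + 2P₁ = 245.
Eliminating P₂: 11×(1) − 1×(2) gives 141P₁ = 1570, so P₁ = 1570/141.
Back-substitute into (2): P₂ = (245 − 2×1570/141) / 11 = 2855/141.

P₁ = 1570/141, P₂ = 2855/141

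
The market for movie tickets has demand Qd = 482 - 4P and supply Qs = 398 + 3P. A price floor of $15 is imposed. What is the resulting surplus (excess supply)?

Equilibrium price would be P* = 12, so the floor at 15 binds.
At P = 15: Qd = 422, Qs = 443.
Surplus = 443 − 422 = 21.

Surplus = 21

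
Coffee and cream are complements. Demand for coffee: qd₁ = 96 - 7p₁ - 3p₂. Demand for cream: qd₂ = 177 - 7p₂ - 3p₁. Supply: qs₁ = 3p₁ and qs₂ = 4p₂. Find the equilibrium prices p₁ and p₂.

p₁ = 525/101, p₂ = 1482/101

Market 1: 96 - 7p₁ - 3p₂ = 3p₁ → 10p₁ + 3p₂ = 96.
Market 2: 11p₂ + 3p₁ = 177.
Eliminating p₂: 11×(1) − 3×(2) gives 101p₁ = 525, so p₁ = 525/101.
Back-substitute into (2): p₂ = (177 − 3×525/101) / 11 = 1482/101.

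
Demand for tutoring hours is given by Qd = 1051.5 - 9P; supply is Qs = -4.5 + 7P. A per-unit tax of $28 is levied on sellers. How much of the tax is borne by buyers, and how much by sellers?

Buyers bear $12.25, sellers bear $15.75

Pre-tax equilibrium: P* = 66, Q* = 457.5.
Tax on sellers shifts supply to Qs = -4.5 + 7(P − 28) = -200.5 + 7P.
1051.5 - 9P = -200.5 + 7P gives buyer price Pb = 78.25; sellers receive Ps = 78.25 − 28 = 50.25.
New quantity: Q = 1051.5 − 9(78.25) = 347.25.
Buyer burden = 78.25 − 66 = 12.25; seller burden = 66 − 50.25 = 15.75.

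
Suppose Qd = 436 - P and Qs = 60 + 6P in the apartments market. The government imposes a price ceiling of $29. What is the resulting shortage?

Shortage = 173

Equilibrium price would be P* = 376/7, so the ceiling at 29 binds.
At P = 29: Qd = 436 − 1(29) = 407, Qs = 60 + 6(29) = 234.
Shortage = 407 − 234 = 173.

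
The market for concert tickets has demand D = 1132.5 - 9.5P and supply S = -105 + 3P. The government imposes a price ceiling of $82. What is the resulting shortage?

Equilibrium price would be P* = 99, so the ceiling at 82 binds.
At P = 82: D = 1132.5 − 9.5(82) = 353.5, S = -105 + 3(82) = 141.
Shortage = 353.5 − 141 = 212.5.

Shortage = 212.5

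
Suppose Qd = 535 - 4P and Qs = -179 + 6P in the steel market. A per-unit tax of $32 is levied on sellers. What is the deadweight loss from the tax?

Pre-tax equilibrium: P* = 71.4, Q* = 249.4.
Tax on sellers shifts supply to Qs = -179 + 6(P − 32) = -371 + 6P.
535 - 4P = -371 + 6P gives buyer price Pb = 90.6; sellers receive Ps = 90.6 − 32 = 58.6.
New quantity: Q = 535 − 4(90.6) = 172.6.
DWL = ½ × 32 × (249.4 − 172.6) = 1228.8.

Deadweight loss = 1228.8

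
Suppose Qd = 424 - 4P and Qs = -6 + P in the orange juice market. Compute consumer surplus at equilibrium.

Equilibrium: 424 - 4P = -6 + P gives P* = 86, Q* = 80.
Demand choke price (Qd = 0): P = 106.
CS = ½(106 − 86)(80) = 800.

Consumer surplus = 800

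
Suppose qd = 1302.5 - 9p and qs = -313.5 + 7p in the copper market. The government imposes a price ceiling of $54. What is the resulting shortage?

Shortage = 752

Equilibrium price would be p* = 101, so the ceiling at 54 binds.
At p = 54: qd = 1302.5 − 9(54) = 816.5, qs = -313.5 + 7(54) = 64.5.
Shortage = 816.5 − 64.5 = 752.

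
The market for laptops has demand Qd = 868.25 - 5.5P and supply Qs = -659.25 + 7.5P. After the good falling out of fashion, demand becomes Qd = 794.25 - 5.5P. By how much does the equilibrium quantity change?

Original equilibrium: P* = 117.5, Q* = 222.
New equilibrium: 794.25 - 5.5P = -659.25 + 7.5P, so 1453.5 = 13P and P' = 2907/26; Q' = 794.25 − 5.5(2907/26) = 2331/13.
Change in quantity: 2331/13 − 222 = -555/13.

ΔQ = -555/13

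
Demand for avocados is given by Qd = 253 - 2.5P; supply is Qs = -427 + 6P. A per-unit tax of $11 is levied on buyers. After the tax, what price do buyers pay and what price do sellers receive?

Buyers pay 1492/17, sellers receive 1305/17

Pre-tax equilibrium: P* = 80, Q* = 53.
Tax on buyers shifts demand to Qd = 253 − 2.5(P + 11) = 225.5 - 2.5P.
225.5 - 2.5P = -427 + 6P gives seller price Ps = 1305/17; buyers pay Pb = 1305/17 + 11 = 1492/17.
New quantity: Q = 253 − 2.5(1492/17) = 571/17.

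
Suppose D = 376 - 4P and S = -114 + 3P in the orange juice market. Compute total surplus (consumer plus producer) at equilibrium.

Total surplus = 2688

Equilibrium: 376 - 4P = -114 + 3P gives P* = 70, Q* = 96.
Demand choke price: P = 94; supply starts at P = 38.
CS = ½(94 − 70)(96) = 1152; PS = ½(70 − 38)(96) = 1536.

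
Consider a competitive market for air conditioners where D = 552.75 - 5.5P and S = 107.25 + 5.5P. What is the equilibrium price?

Set D = S: 552.75 - 5.5P = 107.25 + 5.5P.
445.5 = 11P, so P* = 40.5.
Q* = 552.75 − 5.5(40.5) = 330.

P* = 40.5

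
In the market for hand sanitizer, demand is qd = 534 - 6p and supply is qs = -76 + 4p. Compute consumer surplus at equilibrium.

Equilibrium: 534 - 6p = -76 + 4p gives p* = 61, q* = 168.
Demand choke price (qd = 0): p = 89.
CS = ½(89 − 61)(168) = 2352.

Consumer surplus = 2352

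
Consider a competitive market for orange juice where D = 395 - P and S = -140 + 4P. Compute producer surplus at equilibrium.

Equilibrium: 395 - P = -140 + 4P gives P* = 107, Q* = 288.
Supply starts at P = 35 (where S = 0).
PS = ½(107 − 35)(288) = 10368.

Producer surplus = 10368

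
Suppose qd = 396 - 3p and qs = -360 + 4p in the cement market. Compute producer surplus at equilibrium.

Producer surplus = 648

Equilibrium: 396 - 3p = -360 + 4p gives p* = 108, q* = 72.
Supply starts at p = 90 (where qs = 0).
PS = ½(108 − 90)(72) = 648.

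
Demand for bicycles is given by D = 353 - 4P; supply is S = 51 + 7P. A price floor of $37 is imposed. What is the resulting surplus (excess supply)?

Equilibrium price would be P* = 302/11, so the floor at 37 binds.
At P = 37: D = 205, S = 310.
Surplus = 310 − 205 = 105.

Surplus = 105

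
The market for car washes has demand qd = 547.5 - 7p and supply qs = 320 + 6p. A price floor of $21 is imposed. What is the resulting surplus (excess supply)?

Equilibrium price would be p* = 17.5, so the floor at 21 binds.
At p = 21: qd = 400.5, qs = 446.
Surplus = 446 − 400.5 = 45.5.

Surplus = 45.5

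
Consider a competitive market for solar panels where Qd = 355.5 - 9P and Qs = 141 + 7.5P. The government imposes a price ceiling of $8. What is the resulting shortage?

Shortage = 82.5

Equilibrium price would be P* = 13, so the ceiling at 8 binds.
At P = 8: Qd = 355.5 − 9(8) = 283.5, Qs = 141 + 7.5(8) = 201.
Shortage = 283.5 − 201 = 82.5.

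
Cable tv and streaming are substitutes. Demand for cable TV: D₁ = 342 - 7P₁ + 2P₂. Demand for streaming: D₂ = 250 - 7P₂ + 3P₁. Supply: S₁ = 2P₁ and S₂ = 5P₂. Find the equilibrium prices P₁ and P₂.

Market 1: 342 - 7P₁ + 2P₂ = 2P₁ → 9P₁ - 2P₂ = 342.
Market 2: 12P₂ - 3P₁ = 250.
Eliminating P₂: 12×(1) + 2×(2) gives 102P₁ = 4604, so P₁ = 2302/51.
Back-substitute into (2): P₂ = (250 + 3×2302/51) / 12 = 546/17.

P₁ = 2302/51, P₂ = 546/17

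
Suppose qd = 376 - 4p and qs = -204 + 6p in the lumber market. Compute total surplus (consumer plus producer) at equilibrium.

Total surplus = 4320

Equilibrium: 376 - 4p = -204 + 6p gives p* = 58, q* = 144.
Demand choke price: p = 94; supply starts at p = 34.
CS = ½(94 − 58)(144) = 2592; PS = ½(58 − 34)(144) = 1728.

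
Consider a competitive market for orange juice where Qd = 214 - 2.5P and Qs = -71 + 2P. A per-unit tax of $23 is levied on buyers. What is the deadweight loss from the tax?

Pre-tax equilibrium: P* = 190/3, Q* = 167/3.
Tax on buyers shifts demand to Qd = 214 − 2.5(P + 23) = 156.5 - 2.5P.
156.5 - 2.5P = -71 + 2P gives seller price Ps = 455/9; buyers pay Pb = 455/9 + 23 = 662/9.
New quantity: Q = 214 − 2.5(662/9) = 271/9.
DWL = ½ × 23 × (167/3 − 271/9) = 2645/9.

Deadweight loss = 2645/9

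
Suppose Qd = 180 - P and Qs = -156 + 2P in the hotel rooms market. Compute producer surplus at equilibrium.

Producer surplus = 1156

Equilibrium: 180 - P = -156 + 2P gives P* = 112, Q* = 68.
Supply starts at P = 78 (where Qs = 0).
PS = ½(112 − 78)(68) = 1156.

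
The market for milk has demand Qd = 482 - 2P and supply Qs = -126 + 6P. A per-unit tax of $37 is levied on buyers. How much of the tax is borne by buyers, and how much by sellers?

Buyers bear $27.75, sellers bear $9.25

Pre-tax equilibrium: P* = 76, Q* = 330.
Tax on buyers shifts demand to Qd = 482 − 2(P + 37) = 408 - 2P.
408 - 2P = -126 + 6P gives seller price Ps = 66.75; buyers pay Pb = 66.75 + 37 = 103.75.
New quantity: Q = 482 − 2(103.75) = 274.5.
Buyer burden = 103.75 − 76 = 27.75; seller burden = 76 − 66.75 = 9.25.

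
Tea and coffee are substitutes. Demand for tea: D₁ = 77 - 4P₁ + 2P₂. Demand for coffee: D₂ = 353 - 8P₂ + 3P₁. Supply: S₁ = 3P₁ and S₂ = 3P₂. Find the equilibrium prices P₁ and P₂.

P₁ = 1553/71, P₂ = 2702/71

Market 1: 77 - 4P₁ + 2P₂ = 3P₁ → 7P₁ - 2P₂ = 77.
Market 2: 11P₂ - 3P₁ = 353.
Eliminating P₂: 11×(1) + 2×(2) gives 71P₁ = 1553, so P₁ = 1553/71.
Back-substitute into (2): P₂ = (353 + 3×1553/71) / 11 = 2702/71.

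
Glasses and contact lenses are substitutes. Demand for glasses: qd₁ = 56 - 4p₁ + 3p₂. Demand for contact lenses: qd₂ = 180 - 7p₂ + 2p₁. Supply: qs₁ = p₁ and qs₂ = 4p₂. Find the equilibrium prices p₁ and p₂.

p₁ = 1156/49, p₂ = 1012/49

Market 1: 56 - 4p₁ + 3p₂ = p₁ → 5p₁ - 3p₂ = 56.
Market 2: 11p₂ - 2p₁ = 180.
Eliminating p₂: 11×(1) + 3×(2) gives 49p₁ = 1156, so p₁ = 1156/49.
Back-substitute into (2): p₂ = (180 + 2×1156/49) / 11 = 1012/49.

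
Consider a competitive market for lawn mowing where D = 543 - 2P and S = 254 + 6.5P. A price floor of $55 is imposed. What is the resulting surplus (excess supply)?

Equilibrium price would be P* = 34, so the floor at 55 binds.
At P = 55: D = 433, S = 611.5.
Surplus = 611.5 − 433 = 178.5.

Surplus = 178.5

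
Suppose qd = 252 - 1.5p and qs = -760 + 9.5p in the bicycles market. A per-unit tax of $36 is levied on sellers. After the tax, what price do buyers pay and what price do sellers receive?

Pre-tax equilibrium: p* = 92, q* = 114.
Tax on sellers shifts supply to qs = -760 + 9.5(p − 36) = -1102 + 9.5p.
252 - 1.5p = -1102 + 9.5p gives buyer price pb = 1354/11; sellers receive ps = 1354/11 − 36 = 958/11.
New quantity: q = 252 − 1.5(1354/11) = 741/11.

Buyers pay 1354/11, sellers receive 958/11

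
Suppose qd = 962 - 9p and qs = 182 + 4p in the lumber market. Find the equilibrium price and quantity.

p* = 60, q* = 422

Set qd = qs: 962 - 9p = 182 + 4p.
780 = 13p, so p* = 60.
q* = 962 − 9(60) = 422.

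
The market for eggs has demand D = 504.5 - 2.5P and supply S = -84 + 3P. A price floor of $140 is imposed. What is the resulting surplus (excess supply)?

Surplus = 181.5

Equilibrium price would be P* = 107, so the floor at 140 binds.
At P = 140: D = 154.5, S = 336.
Surplus = 336 − 154.5 = 181.5.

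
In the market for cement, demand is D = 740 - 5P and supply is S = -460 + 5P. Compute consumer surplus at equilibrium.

Consumer surplus = 1960

Equilibrium: 740 - 5P = -460 + 5P gives P* = 120, Q* = 140.
Demand choke price (D = 0): P = 148.
CS = ½(148 − 120)(140) = 1960.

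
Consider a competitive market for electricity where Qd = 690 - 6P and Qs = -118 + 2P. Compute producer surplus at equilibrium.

Equilibrium: 690 - 6P = -118 + 2P gives P* = 101, Q* = 84.
Supply starts at P = 59 (where Qs = 0).
PS = ½(101 − 59)(84) = 1764.

Producer surplus = 1764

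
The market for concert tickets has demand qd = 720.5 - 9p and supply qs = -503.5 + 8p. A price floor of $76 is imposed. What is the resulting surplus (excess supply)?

Equilibrium price would be p* = 72, so the floor at 76 binds.
At p = 76: qd = 36.5, qs = 104.5.
Surplus = 104.5 − 36.5 = 68.

Surplus = 68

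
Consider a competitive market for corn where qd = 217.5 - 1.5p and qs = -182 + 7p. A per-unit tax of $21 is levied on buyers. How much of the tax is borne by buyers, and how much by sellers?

Buyers bear 294/17, sellers bear 63/17

Pre-tax equilibrium: p* = 47, q* = 147.
Tax on buyers shifts demand to qd = 217.5 − 1.5(p + 21) = 186 - 1.5p.
186 - 1.5p = -182 + 7p gives seller price ps = 736/17; buyers pay pb = 736/17 + 21 = 1093/17.
New quantity: q = 217.5 − 1.5(1093/17) = 2058/17.
Buyer burden = 1093/17 − 47 = 294/17; seller burden = 47 − 736/17 = 63/17.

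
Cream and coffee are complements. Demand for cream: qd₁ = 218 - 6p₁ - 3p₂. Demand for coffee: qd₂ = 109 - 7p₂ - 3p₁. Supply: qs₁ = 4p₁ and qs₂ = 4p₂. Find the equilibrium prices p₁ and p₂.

p₁ = 2071/101, p₂ = 436/101

Market 1: 218 - 6p₁ - 3p₂ = 4p₁ → 10p₁ + 3p₂ = 218.
Market 2: 11p₂ + 3p₁ = 109.
Eliminating p₂: 11×(1) − 3×(2) gives 101p₁ = 2071, so p₁ = 2071/101.
Back-substitute into (2): p₂ = (109 − 3×2071/101) / 11 = 436/101.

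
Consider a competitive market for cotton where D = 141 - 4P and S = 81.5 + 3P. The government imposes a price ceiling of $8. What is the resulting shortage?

Shortage = 3.5

Equilibrium price would be P* = 8.5, so the ceiling at 8 binds.
At P = 8: D = 141 − 4(8) = 109, S = 81.5 + 3(8) = 105.5.
Shortage = 109 − 105.5 = 3.5.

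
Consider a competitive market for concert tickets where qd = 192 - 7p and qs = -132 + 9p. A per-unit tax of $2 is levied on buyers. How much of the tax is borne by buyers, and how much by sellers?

Buyers bear $1.125, sellers bear $0.875

Pre-tax equilibrium: p* = 20.25, q* = 50.25.
Tax on buyers shifts demand to qd = 192 − 7(p + 2) = 178 - 7p.
178 - 7p = -132 + 9p gives seller price ps = 19.375; buyers pay pb = 19.375 + 2 = 21.375.
New quantity: q = 192 − 7(21.375) = 42.375.
Buyer burden = 21.375 − 20.25 = 1.125; seller burden = 20.25 − 19.375 = 0.875.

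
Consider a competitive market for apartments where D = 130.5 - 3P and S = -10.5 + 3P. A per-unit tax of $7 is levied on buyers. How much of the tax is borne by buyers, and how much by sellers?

Buyers bear $3.5, sellers bear $3.5

Pre-tax equilibrium: P* = 23.5, Q* = 60.
Tax on buyers shifts demand to D = 130.5 − 3(P + 7) = 109.5 - 3P.
109.5 - 3P = -10.5 + 3P gives seller price Ps = 20; buyers pay Pb = 20 + 7 = 27.
New quantity: Q = 130.5 − 3(27) = 49.5.
Buyer burden = 27 − 23.5 = 3.5; seller burden = 23.5 − 20 = 3.5.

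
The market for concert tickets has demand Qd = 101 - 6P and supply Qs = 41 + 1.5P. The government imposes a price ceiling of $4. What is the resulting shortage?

Shortage = 30

Equilibrium price would be P* = 8, so the ceiling at 4 binds.
At P = 4: Qd = 101 − 6(4) = 77, Qs = 41 + 1.5(4) = 47.
Shortage = 77 − 47 = 30.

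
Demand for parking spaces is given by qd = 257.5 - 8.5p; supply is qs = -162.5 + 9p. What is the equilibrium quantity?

Set qd = qs: 257.5 - 8.5p = -162.5 + 9p.
420 = 17.5p, so p* = 24.
q* = 257.5 − 8.5(24) = 53.5.

q* = 53.5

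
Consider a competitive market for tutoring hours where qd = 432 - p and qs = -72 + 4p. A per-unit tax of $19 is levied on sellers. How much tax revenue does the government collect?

Tax revenue = 6004

Pre-tax equilibrium: p* = 100.8, q* = 331.2.
Tax on sellers shifts supply to qs = -72 + 4(p − 19) = -148 + 4p.
432 - p = -148 + 4p gives buyer price pb = 116; sellers receive ps = 116 − 19 = 97.
New quantity: q = 432 − 1(116) = 316.
Revenue = 19 × 316 = 6004.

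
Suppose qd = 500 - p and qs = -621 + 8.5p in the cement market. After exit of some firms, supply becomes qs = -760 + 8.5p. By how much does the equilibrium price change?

Original equilibrium: p* = 118, q* = 382.
New equilibrium: 500 - p = -760 + 8.5p, so 1260 = 9.5p and p' = 2520/19; q' = 500 − 1(2520/19) = 6980/19.
Change in price: 2520/19 − 118 = 278/19.

Δp = 278/19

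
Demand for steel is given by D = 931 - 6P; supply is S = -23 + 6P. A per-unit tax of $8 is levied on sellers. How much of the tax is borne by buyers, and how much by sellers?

Pre-tax equilibrium: P* = 79.5, Q* = 454.
Tax on sellers shifts supply to S = -23 + 6(P − 8) = -71 + 6P.
931 - 6P = -71 + 6P gives buyer price Pb = 83.5; sellers receive Ps = 83.5 − 8 = 75.5.
New quantity: Q = 931 − 6(83.5) = 430.
Buyer burden = 83.5 − 79.5 = 4; seller burden = 79.5 − 75.5 = 4.

Buyers bear $4, sellers bear $4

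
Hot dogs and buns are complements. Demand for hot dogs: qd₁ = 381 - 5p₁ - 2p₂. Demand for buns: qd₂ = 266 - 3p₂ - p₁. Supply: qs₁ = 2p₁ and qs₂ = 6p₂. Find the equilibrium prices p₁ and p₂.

Market 1: 381 - 5p₁ - 2p₂ = 2p₁ → 7p₁ + 2p₂ = 381.
Market 2: 9p₂ + p₁ = 266.
Eliminating p₂: 9×(1) − 2×(2) gives 61p₁ = 2897, so p₁ = 2897/61.
Back-substitute into (2): p₂ = (266 − 1×2897/61) / 9 = 1481/61.

p₁ = 2897/61, p₂ = 1481/61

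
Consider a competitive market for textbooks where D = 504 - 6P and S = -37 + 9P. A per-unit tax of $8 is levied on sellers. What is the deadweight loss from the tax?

Deadweight loss = 115.2

Pre-tax equilibrium: P* = 541/15, Q* = 287.6.
Tax on sellers shifts supply to S = -37 + 9(P − 8) = -109 + 9P.
504 - 6P = -109 + 9P gives buyer price Pb = 613/15; sellers receive Ps = 613/15 − 8 = 493/15.
New quantity: Q = 504 − 6(613/15) = 258.8.
DWL = ½ × 8 × (287.6 − 258.8) = 115.2.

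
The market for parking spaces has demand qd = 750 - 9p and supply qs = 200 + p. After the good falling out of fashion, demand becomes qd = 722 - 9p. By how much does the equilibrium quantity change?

Δq = -2.8

Original equilibrium: p* = 55, q* = 255.
New equilibrium: 722 - 9p = 200 + p, so 522 = 10p and p' = 52.2; q' = 722 − 9(52.2) = 252.2.
Change in quantity: 252.2 − 255 = -2.8.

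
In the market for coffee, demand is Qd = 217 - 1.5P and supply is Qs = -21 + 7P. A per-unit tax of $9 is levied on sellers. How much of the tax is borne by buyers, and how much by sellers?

Buyers bear 126/17, sellers bear 27/17

Pre-tax equilibrium: P* = 28, Q* = 175.
Tax on sellers shifts supply to Qs = -21 + 7(P − 9) = -84 + 7P.
217 - 1.5P = -84 + 7P gives buyer price Pb = 602/17; sellers receive Ps = 602/17 − 9 = 449/17.
New quantity: Q = 217 − 1.5(602/17) = 2786/17.
Buyer burden = 602/17 − 28 = 126/17; seller burden = 28 − 449/17 = 27/17.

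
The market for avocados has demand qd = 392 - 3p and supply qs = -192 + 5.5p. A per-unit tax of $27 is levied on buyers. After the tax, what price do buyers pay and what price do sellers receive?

Buyers pay 1465/17, sellers receive 1006/17

Pre-tax equilibrium: p* = 1168/17, q* = 3160/17.
Tax on buyers shifts demand to qd = 392 − 3(p + 27) = 311 - 3p.
311 - 3p = -192 + 5.5p gives seller price ps = 1006/17; buyers pay pb = 1006/17 + 27 = 1465/17.
New quantity: q = 392 − 3(1465/17) = 2269/17.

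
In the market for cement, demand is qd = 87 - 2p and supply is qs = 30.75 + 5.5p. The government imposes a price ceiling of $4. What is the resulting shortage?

Shortage = 26.25

Equilibrium price would be p* = 7.5, so the ceiling at 4 binds.
At p = 4: qd = 87 − 2(4) = 79, qs = 30.75 + 5.5(4) = 52.75.
Shortage = 79 − 52.75 = 26.25.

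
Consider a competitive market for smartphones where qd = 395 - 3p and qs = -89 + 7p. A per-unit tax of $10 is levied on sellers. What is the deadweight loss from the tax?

Deadweight loss = 105

Pre-tax equilibrium: p* = 48.4, q* = 249.8.
Tax on sellers shifts supply to qs = -89 + 7(p − 10) = -159 + 7p.
395 - 3p = -159 + 7p gives buyer price pb = 55.4; sellers receive ps = 55.4 − 10 = 45.4.
New quantity: q = 395 − 3(55.4) = 228.8.
DWL = ½ × 10 × (249.8 − 228.8) = 105.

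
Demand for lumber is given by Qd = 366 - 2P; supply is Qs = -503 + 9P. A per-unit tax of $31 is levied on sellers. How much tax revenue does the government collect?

Pre-tax equilibrium: P* = 79, Q* = 208.
Tax on sellers shifts supply to Qs = -503 + 9(P − 31) = -782 + 9P.
366 - 2P = -782 + 9P gives buyer price Pb = 1148/11; sellers receive Ps = 1148/11 − 31 = 807/11.
New quantity: Q = 366 − 2(1148/11) = 1730/11.
Revenue = 31 × 1730/11 = 53630/11.

Tax revenue = 53630/11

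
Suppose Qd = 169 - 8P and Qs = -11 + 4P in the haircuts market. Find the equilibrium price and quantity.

P* = 15, Q* = 49

Set Qd = Qs: 169 - 8P = -11 + 4P.
180 = 12P, so P* = 15.
Q* = 169 − 8(15) = 49.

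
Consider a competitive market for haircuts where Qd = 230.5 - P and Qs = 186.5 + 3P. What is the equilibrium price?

Set Qd = Qs: 230.5 - P = 186.5 + 3P.
44 = 4P, so P* = 11.
Q* = 230.5 − 1(11) = 219.5.

P* = 11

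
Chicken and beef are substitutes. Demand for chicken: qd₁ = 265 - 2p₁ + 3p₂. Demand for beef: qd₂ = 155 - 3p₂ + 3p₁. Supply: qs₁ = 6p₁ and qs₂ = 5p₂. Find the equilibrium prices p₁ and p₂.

p₁ = 47, p₂ = 37

Market 1: 265 - 2p₁ + 3p₂ = 6p₁ → 8p₁ - 3p₂ = 265.
Market 2: 8p₂ - 3p₁ = 155.
Eliminating p₂: 8×(1) + 3×(2) gives 55p₁ = 2585, so p₁ = 47.
Back-substitute into (2): p₂ = (155 + 3×47) / 8 = 37.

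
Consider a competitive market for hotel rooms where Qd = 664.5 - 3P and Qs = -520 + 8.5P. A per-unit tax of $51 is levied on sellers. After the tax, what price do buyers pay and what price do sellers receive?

Pre-tax equilibrium: P* = 103, Q* = 355.5.
Tax on sellers shifts supply to Qs = -520 + 8.5(P − 51) = -953.5 + 8.5P.
664.5 - 3P = -953.5 + 8.5P gives buyer price Pb = 3236/23; sellers receive Ps = 3236/23 − 51 = 2063/23.
New quantity: Q = 664.5 − 3(3236/23) = 11151/46.

Buyers pay 3236/23, sellers receive 2063/23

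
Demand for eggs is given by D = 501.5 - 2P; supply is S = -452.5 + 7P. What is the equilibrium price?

Set D = S: 501.5 - 2P = -452.5 + 7P.
954 = 9P, so P* = 106.
Q* = 501.5 − 2(106) = 289.5.

P* = 106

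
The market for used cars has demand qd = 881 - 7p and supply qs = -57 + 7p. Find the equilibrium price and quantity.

Set qd = qs: 881 - 7p = -57 + 7p.
938 = 14p, so p* = 67.
q* = 881 − 7(67) = 412.

p* = 67, q* = 412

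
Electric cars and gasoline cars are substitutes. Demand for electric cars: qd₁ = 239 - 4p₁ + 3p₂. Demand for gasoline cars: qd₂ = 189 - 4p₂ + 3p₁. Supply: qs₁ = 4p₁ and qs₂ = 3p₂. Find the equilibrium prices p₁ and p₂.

Market 1: 239 - 4p₁ + 3p₂ = 4p₁ → 8p₁ - 3p₂ = 239.
Market 2: 7p₂ - 3p₁ = 189.
Eliminating p₂: 7×(1) + 3×(2) gives 47p₁ = 2240, so p₁ = 2240/47.
Back-substitute into (2): p₂ = (189 + 3×2240/47) / 7 = 2229/47.

p₁ = 2240/47, p₂ = 2229/47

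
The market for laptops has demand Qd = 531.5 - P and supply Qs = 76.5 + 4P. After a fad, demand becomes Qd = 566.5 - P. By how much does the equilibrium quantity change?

ΔQ = 28

Original equilibrium: P* = 91, Q* = 440.5.
New equilibrium: 566.5 - P = 76.5 + 4P, so 490 = 5P and P' = 98; Q' = 566.5 − 1(98) = 468.5.
Change in quantity: 468.5 − 440.5 = 28.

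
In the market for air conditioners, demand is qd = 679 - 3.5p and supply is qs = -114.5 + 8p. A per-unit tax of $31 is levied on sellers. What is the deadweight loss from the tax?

Pre-tax equilibrium: p* = 69, q* = 437.5.
Tax on sellers shifts supply to qs = -114.5 + 8(p − 31) = -362.5 + 8p.
679 - 3.5p = -362.5 + 8p gives buyer price pb = 2083/23; sellers receive ps = 2083/23 − 31 = 1370/23.
New quantity: q = 679 − 3.5(2083/23) = 16653/46.
DWL = ½ × 31 × (437.5 − 16653/46) = 26908/23.

Deadweight loss = 26908/23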